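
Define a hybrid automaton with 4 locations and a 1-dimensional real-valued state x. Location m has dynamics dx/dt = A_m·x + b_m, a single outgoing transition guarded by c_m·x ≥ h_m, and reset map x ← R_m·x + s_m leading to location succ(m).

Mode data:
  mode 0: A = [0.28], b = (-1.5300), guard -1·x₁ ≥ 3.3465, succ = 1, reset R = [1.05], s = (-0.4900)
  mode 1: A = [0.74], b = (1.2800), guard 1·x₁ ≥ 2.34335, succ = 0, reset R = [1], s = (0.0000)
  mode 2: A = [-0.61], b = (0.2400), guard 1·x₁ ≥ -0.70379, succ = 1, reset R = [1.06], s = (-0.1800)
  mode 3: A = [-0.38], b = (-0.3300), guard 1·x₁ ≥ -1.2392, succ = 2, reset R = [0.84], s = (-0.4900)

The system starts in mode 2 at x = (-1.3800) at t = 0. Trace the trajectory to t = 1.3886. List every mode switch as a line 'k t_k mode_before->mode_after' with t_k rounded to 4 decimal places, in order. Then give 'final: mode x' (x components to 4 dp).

Mode 2: guard c·x = -0.7038 hit at Δt = 0.7871 (t = 0.7871), x⁻ = (-0.7038) → reset → x⁺ = (-0.9260), jump to mode 1
Mode 1: flow for 0.6015 to horizon, guard not reached → x = (-0.4754)

1 0.7871 2->1
final: 1 -0.4754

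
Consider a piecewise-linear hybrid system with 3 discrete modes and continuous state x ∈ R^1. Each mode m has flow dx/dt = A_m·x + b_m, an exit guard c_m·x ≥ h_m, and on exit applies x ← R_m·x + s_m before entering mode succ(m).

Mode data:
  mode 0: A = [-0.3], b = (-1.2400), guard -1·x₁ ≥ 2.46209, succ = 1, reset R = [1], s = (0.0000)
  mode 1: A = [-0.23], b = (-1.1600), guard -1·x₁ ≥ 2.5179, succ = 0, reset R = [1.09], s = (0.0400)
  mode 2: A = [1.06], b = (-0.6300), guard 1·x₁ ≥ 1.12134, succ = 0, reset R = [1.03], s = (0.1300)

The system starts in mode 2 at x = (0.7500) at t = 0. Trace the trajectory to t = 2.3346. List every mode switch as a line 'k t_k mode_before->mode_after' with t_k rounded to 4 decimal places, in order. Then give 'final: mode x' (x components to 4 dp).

1 1.1505 2->0
final: 0 -0.3350

Mode 2: guard c·x = 1.1213 hit at Δt = 1.1505 (t = 1.1505), x⁻ = (1.1213) → reset → x⁺ = (1.2850), jump to mode 0
Mode 0: flow for 1.1841 to horizon, guard not reached → x = (-0.3350)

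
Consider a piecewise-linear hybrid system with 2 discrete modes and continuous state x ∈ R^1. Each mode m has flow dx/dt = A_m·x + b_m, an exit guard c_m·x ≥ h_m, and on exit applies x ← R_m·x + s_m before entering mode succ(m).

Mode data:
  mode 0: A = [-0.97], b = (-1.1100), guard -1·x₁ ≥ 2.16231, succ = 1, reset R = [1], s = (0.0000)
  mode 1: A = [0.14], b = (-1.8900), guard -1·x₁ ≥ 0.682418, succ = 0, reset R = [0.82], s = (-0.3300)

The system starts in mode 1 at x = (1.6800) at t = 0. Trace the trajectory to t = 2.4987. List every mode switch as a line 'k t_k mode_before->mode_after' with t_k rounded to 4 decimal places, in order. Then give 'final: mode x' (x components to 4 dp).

1 1.3015 1->0
final: 0 -1.0646

Mode 1: guard c·x = 0.6824 hit at Δt = 1.3015 (t = 1.3015), x⁻ = (-0.6824) → reset → x⁺ = (-0.8896), jump to mode 0
Mode 0: flow for 1.1972 to horizon, guard not reached → x = (-1.0646)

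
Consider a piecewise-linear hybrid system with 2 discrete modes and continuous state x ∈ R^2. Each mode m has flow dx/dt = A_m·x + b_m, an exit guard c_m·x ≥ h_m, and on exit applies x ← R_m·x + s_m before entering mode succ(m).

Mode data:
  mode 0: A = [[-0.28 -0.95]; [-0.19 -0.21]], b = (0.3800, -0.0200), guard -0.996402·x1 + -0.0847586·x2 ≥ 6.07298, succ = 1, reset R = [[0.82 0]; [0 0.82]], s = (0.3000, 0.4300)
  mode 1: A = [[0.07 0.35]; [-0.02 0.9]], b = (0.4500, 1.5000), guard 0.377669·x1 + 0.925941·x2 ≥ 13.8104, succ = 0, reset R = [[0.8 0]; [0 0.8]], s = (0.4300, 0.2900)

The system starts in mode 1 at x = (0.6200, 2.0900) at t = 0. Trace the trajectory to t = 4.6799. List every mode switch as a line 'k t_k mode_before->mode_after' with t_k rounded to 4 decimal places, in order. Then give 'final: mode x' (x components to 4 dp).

Mode 1: guard c·x = 13.8104 hit at Δt = 1.5161 (t = 1.5161), x⁻ = (4.8949, 12.9185) → reset → x⁺ = (4.3460, 10.6248), jump to mode 0
Mode 0: guard c·x = 6.0730 hit at Δt = 1.4248 (t = 2.9409), x⁻ = (-6.8051, 8.3487) → reset → x⁺ = (-5.2802, 7.2760), jump to mode 1
Mode 1: guard c·x = 13.8104 hit at Δt = 0.7411 (t = 3.6820), x⁻ = (-2.2763, 15.8434) → reset → x⁺ = (-1.3910, 12.9647), jump to mode 0
Mode 0: guard c·x = 6.0730 hit at Δt = 0.5622 (t = 4.2442), x⁻ = (-7.1120, 11.9565) → reset → x⁺ = (-5.5318, 10.2343), jump to mode 1
Mode 1: flow for 0.4357 to horizon, guard not reached → x = (-3.5040, 15.9986)

1 1.5161 1->0
2 2.9409 0->1
3 3.6820 1->0
4 4.2442 0->1
final: 1 -3.5040 15.9986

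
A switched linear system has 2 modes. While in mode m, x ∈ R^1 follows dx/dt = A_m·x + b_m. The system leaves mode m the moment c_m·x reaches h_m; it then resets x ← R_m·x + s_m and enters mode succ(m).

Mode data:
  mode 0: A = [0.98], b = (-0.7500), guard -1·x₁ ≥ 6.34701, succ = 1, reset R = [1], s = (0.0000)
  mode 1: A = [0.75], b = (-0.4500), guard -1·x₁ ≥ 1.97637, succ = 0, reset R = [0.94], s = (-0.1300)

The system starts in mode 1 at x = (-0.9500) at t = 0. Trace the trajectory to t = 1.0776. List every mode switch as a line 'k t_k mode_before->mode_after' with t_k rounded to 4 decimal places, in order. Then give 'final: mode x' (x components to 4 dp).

1 0.6775 1->0
final: 0 -3.3095

Mode 1: guard c·x = 1.9764 hit at Δt = 0.6775 (t = 0.6775), x⁻ = (-1.9764) → reset → x⁺ = (-1.9878), jump to mode 0
Mode 0: flow for 0.4001 to horizon, guard not reached → x = (-3.3095)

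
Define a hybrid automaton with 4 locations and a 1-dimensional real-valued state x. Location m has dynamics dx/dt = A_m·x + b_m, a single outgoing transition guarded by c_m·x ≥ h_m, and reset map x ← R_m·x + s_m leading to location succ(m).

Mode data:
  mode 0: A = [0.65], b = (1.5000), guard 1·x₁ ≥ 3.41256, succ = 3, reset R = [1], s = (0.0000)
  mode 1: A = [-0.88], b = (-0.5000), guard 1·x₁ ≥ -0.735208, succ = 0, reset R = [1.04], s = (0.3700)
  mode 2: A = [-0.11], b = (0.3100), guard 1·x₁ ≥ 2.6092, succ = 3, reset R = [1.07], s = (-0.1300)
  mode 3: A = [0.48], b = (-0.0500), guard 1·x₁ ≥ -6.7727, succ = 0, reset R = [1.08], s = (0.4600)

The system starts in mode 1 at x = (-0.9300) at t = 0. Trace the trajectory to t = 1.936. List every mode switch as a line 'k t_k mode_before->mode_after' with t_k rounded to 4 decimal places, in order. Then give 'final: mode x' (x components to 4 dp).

1 0.8784 1->0
final: 0 1.4967

Mode 1: guard c·x = -0.7352 hit at Δt = 0.8784 (t = 0.8784), x⁻ = (-0.7352) → reset → x⁺ = (-0.3946), jump to mode 0
Mode 0: flow for 1.0576 to horizon, guard not reached → x = (1.4967)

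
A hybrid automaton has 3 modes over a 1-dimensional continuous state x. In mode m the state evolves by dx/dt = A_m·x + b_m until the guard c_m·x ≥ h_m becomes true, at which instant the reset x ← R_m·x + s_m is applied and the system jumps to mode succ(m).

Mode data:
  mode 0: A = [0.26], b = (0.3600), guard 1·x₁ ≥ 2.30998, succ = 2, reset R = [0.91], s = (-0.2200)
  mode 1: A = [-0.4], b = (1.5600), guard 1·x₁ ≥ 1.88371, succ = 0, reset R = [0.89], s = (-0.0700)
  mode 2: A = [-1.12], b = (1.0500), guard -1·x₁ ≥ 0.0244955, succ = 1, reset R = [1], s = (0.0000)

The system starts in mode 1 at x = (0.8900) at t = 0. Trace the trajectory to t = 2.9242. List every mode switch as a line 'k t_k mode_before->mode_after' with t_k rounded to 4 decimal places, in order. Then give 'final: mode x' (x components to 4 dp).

Mode 1: guard c·x = 1.8837 hit at Δt = 1.0017 (t = 1.0017), x⁻ = (1.8837) → reset → x⁺ = (1.6065), jump to mode 0
Mode 0: guard c·x = 2.3100 hit at Δt = 0.8124 (t = 1.8141), x⁻ = (2.3100) → reset → x⁺ = (1.8821), jump to mode 2
Mode 2: flow for 1.1101 to horizon, guard not reached → x = (1.2099)

1 1.0017 1->0
2 1.8141 0->2
final: 2 1.2099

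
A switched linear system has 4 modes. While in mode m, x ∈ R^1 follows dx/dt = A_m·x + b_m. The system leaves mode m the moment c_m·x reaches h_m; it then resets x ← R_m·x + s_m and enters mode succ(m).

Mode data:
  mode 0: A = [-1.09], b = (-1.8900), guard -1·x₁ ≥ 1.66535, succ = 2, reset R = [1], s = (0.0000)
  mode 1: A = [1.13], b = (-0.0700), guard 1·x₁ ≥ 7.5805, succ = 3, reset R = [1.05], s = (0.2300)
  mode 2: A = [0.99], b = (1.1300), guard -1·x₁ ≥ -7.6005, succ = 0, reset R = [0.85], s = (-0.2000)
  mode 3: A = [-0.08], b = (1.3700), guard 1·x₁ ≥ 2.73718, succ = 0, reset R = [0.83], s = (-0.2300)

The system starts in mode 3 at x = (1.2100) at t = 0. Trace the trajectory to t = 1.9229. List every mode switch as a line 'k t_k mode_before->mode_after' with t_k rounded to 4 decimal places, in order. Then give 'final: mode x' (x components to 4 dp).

1 1.2610 3->0
final: 0 0.1012

Mode 3: guard c·x = 2.7372 hit at Δt = 1.2610 (t = 1.2610), x⁻ = (2.7372) → reset → x⁺ = (2.0419), jump to mode 0
Mode 0: flow for 0.6619 to horizon, guard not reached → x = (0.1012)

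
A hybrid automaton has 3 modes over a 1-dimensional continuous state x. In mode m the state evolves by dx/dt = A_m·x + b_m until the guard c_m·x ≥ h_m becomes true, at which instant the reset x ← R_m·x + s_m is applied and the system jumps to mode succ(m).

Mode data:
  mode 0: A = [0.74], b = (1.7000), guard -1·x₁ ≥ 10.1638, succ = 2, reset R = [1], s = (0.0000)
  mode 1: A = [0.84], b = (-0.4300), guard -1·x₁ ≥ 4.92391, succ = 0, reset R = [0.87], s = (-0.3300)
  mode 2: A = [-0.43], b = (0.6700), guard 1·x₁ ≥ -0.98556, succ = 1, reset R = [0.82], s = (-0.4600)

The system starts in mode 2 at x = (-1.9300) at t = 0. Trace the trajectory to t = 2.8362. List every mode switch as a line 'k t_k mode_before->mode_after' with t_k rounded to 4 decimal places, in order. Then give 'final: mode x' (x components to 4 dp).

1 0.7343 2->1
2 2.0633 1->0
final: 0 -6.4015

Mode 2: guard c·x = -0.9856 hit at Δt = 0.7343 (t = 0.7343), x⁻ = (-0.9856) → reset → x⁺ = (-1.2682), jump to mode 1
Mode 1: guard c·x = 4.9239 hit at Δt = 1.3290 (t = 2.0633), x⁻ = (-4.9239) → reset → x⁺ = (-4.6138), jump to mode 0
Mode 0: flow for 0.7729 to horizon, guard not reached → x = (-6.4015)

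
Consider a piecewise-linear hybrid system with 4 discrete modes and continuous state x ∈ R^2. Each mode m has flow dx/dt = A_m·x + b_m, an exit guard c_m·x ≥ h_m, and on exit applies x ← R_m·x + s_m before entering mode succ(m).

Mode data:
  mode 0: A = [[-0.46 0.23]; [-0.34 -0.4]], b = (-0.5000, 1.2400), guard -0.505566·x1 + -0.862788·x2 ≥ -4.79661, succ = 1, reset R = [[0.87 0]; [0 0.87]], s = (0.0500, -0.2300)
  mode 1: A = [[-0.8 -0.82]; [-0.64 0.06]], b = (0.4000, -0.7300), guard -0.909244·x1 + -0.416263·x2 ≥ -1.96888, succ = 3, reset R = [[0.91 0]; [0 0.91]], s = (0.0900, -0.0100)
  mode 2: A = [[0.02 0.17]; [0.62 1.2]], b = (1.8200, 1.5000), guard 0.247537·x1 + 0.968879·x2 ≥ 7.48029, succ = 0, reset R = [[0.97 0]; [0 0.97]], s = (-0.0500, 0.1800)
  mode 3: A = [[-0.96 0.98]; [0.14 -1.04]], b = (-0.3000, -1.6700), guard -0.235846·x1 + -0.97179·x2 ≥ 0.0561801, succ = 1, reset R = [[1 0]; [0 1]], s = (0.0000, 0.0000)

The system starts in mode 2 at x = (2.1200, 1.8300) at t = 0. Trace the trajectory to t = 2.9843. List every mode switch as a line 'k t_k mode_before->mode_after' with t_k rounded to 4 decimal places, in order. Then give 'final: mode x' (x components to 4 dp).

Mode 2: guard c·x = 7.4803 hit at Δt = 0.6171 (t = 0.6171), x⁻ = (3.6930, 6.7770) → reset → x⁺ = (3.5322, 6.7537), jump to mode 0
Mode 0: guard c·x = -4.7966 hit at Δt = 1.4150 (t = 2.0321), x⁻ = (2.5430, 4.0693) → reset → x⁺ = (2.2624, 3.3103), jump to mode 1
Mode 1: guard c·x = -1.9689 hit at Δt = 0.4053 (t = 2.4374), x⁻ = (0.9359, 2.6856) → reset → x⁺ = (0.9417, 2.4339), jump to mode 3
Mode 3: flow for 0.5469 to horizon, guard not reached → x = (1.0282, 0.7438)

1 0.6171 2->0
2 2.0321 0->1
3 2.4374 1->3
final: 3 1.0282 0.7438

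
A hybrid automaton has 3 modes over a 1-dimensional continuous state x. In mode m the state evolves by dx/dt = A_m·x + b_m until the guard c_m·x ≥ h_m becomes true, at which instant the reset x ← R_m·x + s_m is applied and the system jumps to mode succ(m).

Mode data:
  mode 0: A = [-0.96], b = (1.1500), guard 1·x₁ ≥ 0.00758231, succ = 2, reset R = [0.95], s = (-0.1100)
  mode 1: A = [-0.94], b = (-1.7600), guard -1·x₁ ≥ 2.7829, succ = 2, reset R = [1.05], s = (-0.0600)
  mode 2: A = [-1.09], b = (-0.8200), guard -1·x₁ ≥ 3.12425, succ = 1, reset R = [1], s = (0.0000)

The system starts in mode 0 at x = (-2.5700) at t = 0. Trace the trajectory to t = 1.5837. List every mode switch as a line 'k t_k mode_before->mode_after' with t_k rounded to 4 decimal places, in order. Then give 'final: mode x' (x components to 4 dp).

Mode 0: guard c·x = 0.0076 hit at Δt = 1.2003 (t = 1.2003), x⁻ = (0.0076) → reset → x⁺ = (-0.1028), jump to mode 2
Mode 2: flow for 0.3834 to horizon, guard not reached → x = (-0.3246)

1 1.2003 0->2
final: 2 -0.3246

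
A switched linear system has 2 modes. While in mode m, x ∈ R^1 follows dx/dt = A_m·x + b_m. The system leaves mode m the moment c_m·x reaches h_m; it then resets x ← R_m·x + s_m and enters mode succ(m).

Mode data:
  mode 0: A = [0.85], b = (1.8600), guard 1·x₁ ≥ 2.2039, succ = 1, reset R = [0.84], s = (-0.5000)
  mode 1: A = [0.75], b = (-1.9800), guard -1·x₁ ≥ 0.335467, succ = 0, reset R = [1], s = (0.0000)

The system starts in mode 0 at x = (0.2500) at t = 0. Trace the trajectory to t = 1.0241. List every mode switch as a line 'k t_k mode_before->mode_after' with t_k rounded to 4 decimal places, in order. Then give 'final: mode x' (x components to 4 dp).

1 0.6924 0->1
final: 1 0.9873

Mode 0: guard c·x = 2.2039 hit at Δt = 0.6924 (t = 0.6924), x⁻ = (2.2039) → reset → x⁺ = (1.3513), jump to mode 1
Mode 1: flow for 0.3317 to horizon, guard not reached → x = (0.9873)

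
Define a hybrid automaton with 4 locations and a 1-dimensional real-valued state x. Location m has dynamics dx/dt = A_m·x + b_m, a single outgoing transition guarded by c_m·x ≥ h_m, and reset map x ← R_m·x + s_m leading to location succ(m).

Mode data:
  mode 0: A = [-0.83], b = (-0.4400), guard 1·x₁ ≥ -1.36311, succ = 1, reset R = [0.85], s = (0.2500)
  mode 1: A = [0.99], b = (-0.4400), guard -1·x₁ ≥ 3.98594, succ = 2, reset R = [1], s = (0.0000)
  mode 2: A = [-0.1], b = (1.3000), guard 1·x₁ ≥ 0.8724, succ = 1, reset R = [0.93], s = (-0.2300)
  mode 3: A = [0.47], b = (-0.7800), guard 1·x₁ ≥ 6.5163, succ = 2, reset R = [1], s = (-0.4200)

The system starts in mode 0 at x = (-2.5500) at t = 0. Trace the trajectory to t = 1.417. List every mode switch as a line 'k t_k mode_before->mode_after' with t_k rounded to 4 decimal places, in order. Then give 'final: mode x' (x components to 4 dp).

1 1.0672 0->1
final: 1 -1.4686

Mode 0: guard c·x = -1.3631 hit at Δt = 1.0672 (t = 1.0672), x⁻ = (-1.3631) → reset → x⁺ = (-0.9086), jump to mode 1
Mode 1: flow for 0.3498 to horizon, guard not reached → x = (-1.4686)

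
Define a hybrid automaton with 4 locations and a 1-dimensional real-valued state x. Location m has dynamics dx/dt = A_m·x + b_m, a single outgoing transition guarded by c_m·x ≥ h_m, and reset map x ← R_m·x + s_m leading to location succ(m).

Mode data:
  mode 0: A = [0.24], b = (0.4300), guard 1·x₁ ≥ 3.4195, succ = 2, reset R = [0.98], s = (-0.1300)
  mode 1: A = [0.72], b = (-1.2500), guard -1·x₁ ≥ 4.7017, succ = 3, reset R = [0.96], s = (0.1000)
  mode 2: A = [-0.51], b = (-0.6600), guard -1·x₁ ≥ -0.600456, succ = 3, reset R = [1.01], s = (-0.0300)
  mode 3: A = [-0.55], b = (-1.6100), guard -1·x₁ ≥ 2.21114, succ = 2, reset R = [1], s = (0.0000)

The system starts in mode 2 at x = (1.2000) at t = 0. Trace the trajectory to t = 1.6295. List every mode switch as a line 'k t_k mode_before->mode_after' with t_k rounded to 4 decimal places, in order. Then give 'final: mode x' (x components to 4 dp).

1 0.5391 2->3
final: 3 -1.0038

Mode 2: guard c·x = -0.6005 hit at Δt = 0.5391 (t = 0.5391), x⁻ = (0.6005) → reset → x⁺ = (0.5765), jump to mode 3
Mode 3: flow for 1.0904 to horizon, guard not reached → x = (-1.0038)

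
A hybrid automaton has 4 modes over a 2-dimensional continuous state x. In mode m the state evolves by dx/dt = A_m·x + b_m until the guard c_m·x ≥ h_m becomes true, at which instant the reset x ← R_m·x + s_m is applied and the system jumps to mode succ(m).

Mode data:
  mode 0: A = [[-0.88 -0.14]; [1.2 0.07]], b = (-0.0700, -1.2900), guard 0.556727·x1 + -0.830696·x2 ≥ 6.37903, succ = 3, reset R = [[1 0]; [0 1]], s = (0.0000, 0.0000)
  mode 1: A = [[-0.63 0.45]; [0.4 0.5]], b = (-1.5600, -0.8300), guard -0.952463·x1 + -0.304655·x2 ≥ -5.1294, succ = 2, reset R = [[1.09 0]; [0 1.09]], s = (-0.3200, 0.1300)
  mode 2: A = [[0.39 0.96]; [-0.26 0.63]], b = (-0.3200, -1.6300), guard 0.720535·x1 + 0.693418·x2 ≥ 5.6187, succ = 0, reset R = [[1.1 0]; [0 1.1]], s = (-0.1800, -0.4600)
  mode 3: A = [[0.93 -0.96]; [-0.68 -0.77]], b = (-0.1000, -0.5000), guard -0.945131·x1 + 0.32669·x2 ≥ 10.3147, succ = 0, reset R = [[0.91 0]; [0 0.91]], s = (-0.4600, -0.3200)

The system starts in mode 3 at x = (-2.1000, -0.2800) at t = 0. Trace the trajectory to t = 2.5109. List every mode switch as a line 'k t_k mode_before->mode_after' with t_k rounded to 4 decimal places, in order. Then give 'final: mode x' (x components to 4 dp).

1 1.4313 3->0
final: 0 -3.3527 -7.3107

Mode 3: guard c·x = 10.3147 hit at Δt = 1.4313 (t = 1.4313), x⁻ = (-9.9608, 2.7561) → reset → x⁺ = (-9.5244, 2.1881), jump to mode 0
Mode 0: flow for 1.0796 to horizon, guard not reached → x = (-3.3527, -7.3107)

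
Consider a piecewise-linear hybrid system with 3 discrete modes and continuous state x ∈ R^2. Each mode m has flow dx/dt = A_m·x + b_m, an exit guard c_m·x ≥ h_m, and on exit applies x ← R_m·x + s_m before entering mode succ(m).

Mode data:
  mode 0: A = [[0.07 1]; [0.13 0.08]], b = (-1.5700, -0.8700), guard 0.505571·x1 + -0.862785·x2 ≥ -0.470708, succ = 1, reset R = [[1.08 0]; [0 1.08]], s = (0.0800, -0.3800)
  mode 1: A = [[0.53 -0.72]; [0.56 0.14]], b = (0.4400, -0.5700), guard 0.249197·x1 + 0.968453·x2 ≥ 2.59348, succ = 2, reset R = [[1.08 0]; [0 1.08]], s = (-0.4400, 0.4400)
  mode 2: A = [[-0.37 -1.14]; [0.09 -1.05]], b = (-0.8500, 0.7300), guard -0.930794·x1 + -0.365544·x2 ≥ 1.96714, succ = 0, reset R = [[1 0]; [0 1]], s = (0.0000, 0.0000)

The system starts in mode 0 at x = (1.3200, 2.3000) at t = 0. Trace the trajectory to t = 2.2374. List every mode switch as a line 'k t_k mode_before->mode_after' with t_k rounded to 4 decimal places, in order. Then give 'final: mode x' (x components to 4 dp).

Mode 0: guard c·x = -0.4707 hit at Δt = 1.2105 (t = 1.2105), x⁻ = (1.9861, 1.7094) → reset → x⁺ = (2.2249, 1.4661), jump to mode 1
Mode 1: guard c·x = 2.5935 hit at Δt = 0.5755 (t = 1.7860), x⁻ = (2.4773, 2.0405) → reset → x⁺ = (2.2355, 2.6438), jump to mode 2
Mode 2: flow for 0.4514 to horizon, guard not reached → x = (0.4650, 1.9479)

1 1.2105 0->1
2 1.7860 1->2
final: 2 0.4650 1.9479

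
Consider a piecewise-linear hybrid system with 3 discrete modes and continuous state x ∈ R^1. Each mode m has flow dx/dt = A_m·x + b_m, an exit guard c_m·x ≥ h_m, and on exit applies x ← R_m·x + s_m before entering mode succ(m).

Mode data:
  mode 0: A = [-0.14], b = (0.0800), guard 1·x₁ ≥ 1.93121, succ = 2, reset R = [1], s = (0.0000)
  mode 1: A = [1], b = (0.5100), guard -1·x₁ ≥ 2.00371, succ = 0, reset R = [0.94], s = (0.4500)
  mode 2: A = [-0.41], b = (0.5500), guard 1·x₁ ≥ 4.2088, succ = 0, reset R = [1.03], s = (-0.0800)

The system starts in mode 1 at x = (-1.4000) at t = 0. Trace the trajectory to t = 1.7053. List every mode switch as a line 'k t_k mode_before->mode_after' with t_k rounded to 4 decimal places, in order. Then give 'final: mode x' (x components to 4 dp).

Mode 1: guard c·x = 2.0037 hit at Δt = 0.5178 (t = 0.5178), x⁻ = (-2.0037) → reset → x⁺ = (-1.4335), jump to mode 0
Mode 0: flow for 1.1875 to horizon, guard not reached → x = (-1.1264)

1 0.5178 1->0
final: 0 -1.1264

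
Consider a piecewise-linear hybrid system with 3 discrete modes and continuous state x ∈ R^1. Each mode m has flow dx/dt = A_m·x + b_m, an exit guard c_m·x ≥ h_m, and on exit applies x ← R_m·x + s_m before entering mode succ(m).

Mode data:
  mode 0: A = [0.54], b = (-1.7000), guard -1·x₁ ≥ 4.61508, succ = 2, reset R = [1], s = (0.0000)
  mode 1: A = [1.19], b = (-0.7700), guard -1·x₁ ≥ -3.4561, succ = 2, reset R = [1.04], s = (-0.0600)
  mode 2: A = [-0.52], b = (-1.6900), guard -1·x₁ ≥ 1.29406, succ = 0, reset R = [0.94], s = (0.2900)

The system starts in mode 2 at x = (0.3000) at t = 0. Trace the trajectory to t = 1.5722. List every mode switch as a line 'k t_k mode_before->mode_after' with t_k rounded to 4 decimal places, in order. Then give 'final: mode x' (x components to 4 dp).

Mode 2: guard c·x = 1.2941 hit at Δt = 1.1463 (t = 1.1463), x⁻ = (-1.2941) → reset → x⁺ = (-0.9264), jump to mode 0
Mode 0: flow for 0.4259 to horizon, guard not reached → x = (-1.9800)

1 1.1463 2->0
final: 0 -1.9800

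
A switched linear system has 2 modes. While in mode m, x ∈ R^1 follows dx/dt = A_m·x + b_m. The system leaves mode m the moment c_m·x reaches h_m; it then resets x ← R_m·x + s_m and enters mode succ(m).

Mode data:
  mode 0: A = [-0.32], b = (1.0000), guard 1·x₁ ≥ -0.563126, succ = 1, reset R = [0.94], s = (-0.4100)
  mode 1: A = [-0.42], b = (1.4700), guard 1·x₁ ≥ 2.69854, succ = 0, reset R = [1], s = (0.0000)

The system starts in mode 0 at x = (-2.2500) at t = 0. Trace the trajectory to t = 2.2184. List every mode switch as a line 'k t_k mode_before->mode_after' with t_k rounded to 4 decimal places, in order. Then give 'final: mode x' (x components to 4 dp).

Mode 0: guard c·x = -0.5631 hit at Δt = 1.1770 (t = 1.1770), x⁻ = (-0.5631) → reset → x⁺ = (-0.9393), jump to mode 1
Mode 1: flow for 1.0414 to horizon, guard not reached → x = (0.6334)

1 1.1770 0->1
final: 1 0.6334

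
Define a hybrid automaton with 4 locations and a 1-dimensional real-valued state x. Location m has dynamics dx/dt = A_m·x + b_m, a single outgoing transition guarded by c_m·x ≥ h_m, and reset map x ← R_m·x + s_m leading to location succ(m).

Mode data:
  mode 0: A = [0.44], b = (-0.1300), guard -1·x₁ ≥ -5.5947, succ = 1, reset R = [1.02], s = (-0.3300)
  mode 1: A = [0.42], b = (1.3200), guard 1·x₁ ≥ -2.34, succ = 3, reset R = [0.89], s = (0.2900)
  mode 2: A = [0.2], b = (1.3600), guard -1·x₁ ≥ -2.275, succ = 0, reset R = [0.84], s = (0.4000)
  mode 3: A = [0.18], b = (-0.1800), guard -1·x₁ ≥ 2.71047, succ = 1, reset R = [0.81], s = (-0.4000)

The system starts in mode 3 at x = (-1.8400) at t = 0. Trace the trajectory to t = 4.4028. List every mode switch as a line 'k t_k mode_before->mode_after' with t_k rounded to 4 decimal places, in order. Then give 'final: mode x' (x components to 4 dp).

Mode 3: guard c·x = 2.7105 hit at Δt = 1.4853 (t = 1.4853), x⁻ = (-2.7105) → reset → x⁺ = (-2.5955), jump to mode 1
Mode 1: guard c·x = -2.3400 hit at Δt = 0.9120 (t = 2.3973), x⁻ = (-2.3400) → reset → x⁺ = (-1.7926), jump to mode 3
Mode 3: guard c·x = 2.7105 hit at Δt = 1.5788 (t = 3.9761), x⁻ = (-2.7105) → reset → x⁺ = (-2.5955), jump to mode 1
Mode 1: flow for 0.4267 to horizon, guard not reached → x = (-2.4880)

1 1.4853 3->1
2 2.3973 1->3
3 3.9761 3->1
final: 1 -2.4880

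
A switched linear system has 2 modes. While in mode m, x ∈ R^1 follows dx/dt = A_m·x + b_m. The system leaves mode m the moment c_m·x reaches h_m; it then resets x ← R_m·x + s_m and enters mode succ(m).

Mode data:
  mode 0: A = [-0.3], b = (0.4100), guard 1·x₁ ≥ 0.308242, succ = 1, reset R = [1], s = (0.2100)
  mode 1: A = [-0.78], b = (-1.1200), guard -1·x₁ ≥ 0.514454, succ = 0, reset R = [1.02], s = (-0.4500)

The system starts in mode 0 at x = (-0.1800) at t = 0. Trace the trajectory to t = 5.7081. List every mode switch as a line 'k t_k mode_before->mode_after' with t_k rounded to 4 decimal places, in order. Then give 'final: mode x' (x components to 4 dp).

Mode 0: guard c·x = 0.3082 hit at Δt = 1.2644 (t = 1.2644), x⁻ = (0.3082) → reset → x⁺ = (0.5182), jump to mode 1
Mode 1: guard c·x = 0.5145 hit at Δt = 0.9638 (t = 2.2282), x⁻ = (-0.5145) → reset → x⁺ = (-0.9747), jump to mode 0
Mode 0: guard c·x = 0.3082 hit at Δt = 2.6466 (t = 4.8748), x⁻ = (0.3082) → reset → x⁺ = (0.5182), jump to mode 1
Mode 1: flow for 0.8333 to horizon, guard not reached → x = (-0.4157)

1 1.2644 0->1
2 2.2282 1->0
3 4.8748 0->1
final: 1 -0.4157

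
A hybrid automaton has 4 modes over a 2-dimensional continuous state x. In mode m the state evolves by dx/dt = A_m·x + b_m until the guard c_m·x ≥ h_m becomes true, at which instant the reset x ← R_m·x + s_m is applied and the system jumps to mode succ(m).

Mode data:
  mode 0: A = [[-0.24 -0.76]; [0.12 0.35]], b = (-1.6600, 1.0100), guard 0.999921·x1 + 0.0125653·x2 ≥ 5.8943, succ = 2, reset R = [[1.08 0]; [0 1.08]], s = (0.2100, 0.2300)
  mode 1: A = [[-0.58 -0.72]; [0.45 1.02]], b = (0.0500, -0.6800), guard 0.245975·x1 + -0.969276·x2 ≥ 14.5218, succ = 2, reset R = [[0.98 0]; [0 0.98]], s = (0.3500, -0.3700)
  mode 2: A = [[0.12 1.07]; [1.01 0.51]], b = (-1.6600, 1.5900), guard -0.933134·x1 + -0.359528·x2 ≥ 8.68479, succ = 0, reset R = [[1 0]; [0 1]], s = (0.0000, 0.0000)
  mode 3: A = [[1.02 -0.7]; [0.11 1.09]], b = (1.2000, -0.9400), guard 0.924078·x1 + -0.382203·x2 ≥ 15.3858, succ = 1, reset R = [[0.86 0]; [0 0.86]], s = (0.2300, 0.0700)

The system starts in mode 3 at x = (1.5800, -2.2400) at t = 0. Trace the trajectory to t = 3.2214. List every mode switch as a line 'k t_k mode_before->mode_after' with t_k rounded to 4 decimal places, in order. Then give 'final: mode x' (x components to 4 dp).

1 1.0963 3->1
2 2.1277 1->2
final: 2 -1.2646 -10.3415

Mode 3: guard c·x = 15.3858 hit at Δt = 1.0963 (t = 1.0963), x⁻ = (13.2404, -8.2433) → reset → x⁺ = (11.6168, -7.0193), jump to mode 1
Mode 1: guard c·x = 14.5218 hit at Δt = 1.0314 (t = 2.1277), x⁻ = (11.6440, -12.0272) → reset → x⁺ = (11.7611, -12.1566), jump to mode 2
Mode 2: flow for 1.0937 to horizon, guard not reached → x = (-1.2646, -10.3415)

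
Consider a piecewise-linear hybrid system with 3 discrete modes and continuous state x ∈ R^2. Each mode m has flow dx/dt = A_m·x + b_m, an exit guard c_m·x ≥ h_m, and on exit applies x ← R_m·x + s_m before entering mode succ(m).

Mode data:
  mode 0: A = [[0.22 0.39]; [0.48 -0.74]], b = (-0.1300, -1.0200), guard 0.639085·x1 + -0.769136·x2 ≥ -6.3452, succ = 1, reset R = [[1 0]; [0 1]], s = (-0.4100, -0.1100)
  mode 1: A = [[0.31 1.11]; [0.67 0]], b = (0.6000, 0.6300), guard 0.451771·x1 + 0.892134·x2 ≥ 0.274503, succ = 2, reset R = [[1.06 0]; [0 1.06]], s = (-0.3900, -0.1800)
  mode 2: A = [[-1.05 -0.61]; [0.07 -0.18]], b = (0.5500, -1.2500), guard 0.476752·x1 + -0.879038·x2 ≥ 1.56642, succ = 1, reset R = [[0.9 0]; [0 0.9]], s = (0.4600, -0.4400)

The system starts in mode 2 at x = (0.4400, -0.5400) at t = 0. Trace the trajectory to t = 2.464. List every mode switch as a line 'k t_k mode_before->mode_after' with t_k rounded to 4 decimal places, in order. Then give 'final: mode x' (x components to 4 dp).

Mode 2: guard c·x = 1.5664 hit at Δt = 0.7744 (t = 0.7744), x⁻ = (0.8117, -1.3417) → reset → x⁺ = (1.1906, -1.6476), jump to mode 1
Mode 1: guard c·x = 0.2745 hit at Δt = 1.1039 (t = 1.8783), x⁻ = (1.0526, -0.2254) → reset → x⁺ = (0.7258, -0.4189), jump to mode 2
Mode 2: flow for 0.5857 to horizon, guard not reached → x = (0.8379, -1.0419)

1 0.7744 2->1
2 1.8783 1->2
final: 2 0.8379 -1.0419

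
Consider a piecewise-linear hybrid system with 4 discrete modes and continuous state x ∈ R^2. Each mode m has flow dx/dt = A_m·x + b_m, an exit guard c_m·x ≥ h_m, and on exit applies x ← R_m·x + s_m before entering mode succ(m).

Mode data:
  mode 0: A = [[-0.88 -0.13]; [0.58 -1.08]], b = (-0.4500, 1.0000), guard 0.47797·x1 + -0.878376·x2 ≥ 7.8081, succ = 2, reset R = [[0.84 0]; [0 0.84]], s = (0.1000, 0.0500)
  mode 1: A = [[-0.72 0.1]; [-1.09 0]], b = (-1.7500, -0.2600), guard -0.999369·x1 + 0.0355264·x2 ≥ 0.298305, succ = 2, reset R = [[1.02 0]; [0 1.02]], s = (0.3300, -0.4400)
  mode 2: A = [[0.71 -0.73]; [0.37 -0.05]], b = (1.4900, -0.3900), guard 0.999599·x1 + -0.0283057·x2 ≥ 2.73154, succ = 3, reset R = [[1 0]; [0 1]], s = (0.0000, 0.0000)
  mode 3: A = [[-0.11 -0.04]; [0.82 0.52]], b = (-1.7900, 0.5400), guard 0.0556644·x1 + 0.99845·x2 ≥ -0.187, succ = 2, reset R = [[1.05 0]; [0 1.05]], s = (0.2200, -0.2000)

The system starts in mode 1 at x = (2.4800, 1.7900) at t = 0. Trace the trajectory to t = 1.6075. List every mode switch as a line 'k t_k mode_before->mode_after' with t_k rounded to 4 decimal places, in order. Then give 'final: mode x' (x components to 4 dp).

1 1.1859 1->2
final: 2 0.8499 -0.2300

Mode 1: guard c·x = 0.2983 hit at Δt = 1.1859 (t = 1.1859), x⁻ = (-0.2879, 0.2988) → reset → x⁺ = (0.0364, -0.1352), jump to mode 2
Mode 2: flow for 0.4216 to horizon, guard not reached → x = (0.8499, -0.2300)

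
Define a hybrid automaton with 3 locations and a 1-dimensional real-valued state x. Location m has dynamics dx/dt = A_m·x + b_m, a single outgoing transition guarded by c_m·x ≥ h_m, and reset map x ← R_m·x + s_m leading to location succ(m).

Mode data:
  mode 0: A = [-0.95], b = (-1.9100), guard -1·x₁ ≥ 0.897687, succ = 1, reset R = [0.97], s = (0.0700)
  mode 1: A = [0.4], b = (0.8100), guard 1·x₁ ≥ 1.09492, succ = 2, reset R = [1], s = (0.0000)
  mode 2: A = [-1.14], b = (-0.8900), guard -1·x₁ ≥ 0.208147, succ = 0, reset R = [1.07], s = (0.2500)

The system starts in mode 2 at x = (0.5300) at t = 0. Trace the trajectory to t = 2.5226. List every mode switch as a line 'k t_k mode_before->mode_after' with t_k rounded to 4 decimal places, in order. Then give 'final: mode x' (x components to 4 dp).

1 0.7265 2->0
2 1.3633 0->1
final: 1 -0.0785

Mode 2: guard c·x = 0.2081 hit at Δt = 0.7265 (t = 0.7265), x⁻ = (-0.2081) → reset → x⁺ = (0.0273), jump to mode 0
Mode 0: guard c·x = 0.8977 hit at Δt = 0.6368 (t = 1.3633), x⁻ = (-0.8977) → reset → x⁺ = (-0.8008), jump to mode 1
Mode 1: flow for 1.1593 to horizon, guard not reached → x = (-0.0785)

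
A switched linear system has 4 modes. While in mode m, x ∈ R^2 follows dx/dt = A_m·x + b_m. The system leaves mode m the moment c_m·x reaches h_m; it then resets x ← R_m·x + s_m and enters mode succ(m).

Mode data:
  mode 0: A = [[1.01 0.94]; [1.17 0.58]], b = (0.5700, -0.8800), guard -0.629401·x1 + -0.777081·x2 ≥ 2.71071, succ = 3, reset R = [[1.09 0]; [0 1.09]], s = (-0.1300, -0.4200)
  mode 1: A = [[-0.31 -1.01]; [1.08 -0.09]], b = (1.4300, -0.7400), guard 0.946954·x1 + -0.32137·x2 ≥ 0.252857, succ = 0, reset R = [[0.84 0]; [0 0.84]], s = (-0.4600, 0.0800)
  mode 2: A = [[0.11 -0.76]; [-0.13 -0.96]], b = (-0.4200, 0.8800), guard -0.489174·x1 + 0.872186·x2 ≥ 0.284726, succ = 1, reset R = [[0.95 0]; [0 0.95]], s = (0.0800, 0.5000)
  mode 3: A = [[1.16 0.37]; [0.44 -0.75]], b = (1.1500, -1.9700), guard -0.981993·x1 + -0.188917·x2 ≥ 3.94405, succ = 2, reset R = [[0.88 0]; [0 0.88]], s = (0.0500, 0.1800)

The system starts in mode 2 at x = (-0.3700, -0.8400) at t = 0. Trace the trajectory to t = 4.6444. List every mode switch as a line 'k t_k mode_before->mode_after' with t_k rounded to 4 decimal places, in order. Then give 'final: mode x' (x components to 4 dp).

Mode 2: guard c·x = 0.2847 hit at Δt = 0.6951 (t = 0.6951), x⁻ = (-0.5069, 0.0422) → reset → x⁺ = (-0.4015, 0.5401), jump to mode 1
Mode 1: guard c·x = 0.2529 hit at Δt = 0.5774 (t = 1.2725), x⁻ = (0.2856, 0.0549) → reset → x⁺ = (-0.2201, 0.1261), jump to mode 0
Mode 0: guard c·x = 2.7107 hit at Δt = 1.5560 (t = 2.8285), x⁻ = (-1.1225, -2.5791) → reset → x⁺ = (-1.3536, -3.2312), jump to mode 3
Mode 3: guard c·x = 3.9440 hit at Δt = 0.7513 (t = 3.5798), x⁻ = (-3.3337, -3.5487) → reset → x⁺ = (-2.8836, -2.9428), jump to mode 2
Mode 2: guard c·x = 0.2847 hit at Δt = 0.6310 (t = 4.2108), x⁻ = (-2.4221, -1.0320) → reset → x⁺ = (-2.2210, -0.4804), jump to mode 1
Mode 1: flow for 0.4336 to horizon, guard not reached → x = (-0.9271, -1.5082)

1 0.6951 2->1
2 1.2725 1->0
3 2.8285 0->3
4 3.5798 3->2
5 4.2108 2->1
final: 1 -0.9271 -1.5082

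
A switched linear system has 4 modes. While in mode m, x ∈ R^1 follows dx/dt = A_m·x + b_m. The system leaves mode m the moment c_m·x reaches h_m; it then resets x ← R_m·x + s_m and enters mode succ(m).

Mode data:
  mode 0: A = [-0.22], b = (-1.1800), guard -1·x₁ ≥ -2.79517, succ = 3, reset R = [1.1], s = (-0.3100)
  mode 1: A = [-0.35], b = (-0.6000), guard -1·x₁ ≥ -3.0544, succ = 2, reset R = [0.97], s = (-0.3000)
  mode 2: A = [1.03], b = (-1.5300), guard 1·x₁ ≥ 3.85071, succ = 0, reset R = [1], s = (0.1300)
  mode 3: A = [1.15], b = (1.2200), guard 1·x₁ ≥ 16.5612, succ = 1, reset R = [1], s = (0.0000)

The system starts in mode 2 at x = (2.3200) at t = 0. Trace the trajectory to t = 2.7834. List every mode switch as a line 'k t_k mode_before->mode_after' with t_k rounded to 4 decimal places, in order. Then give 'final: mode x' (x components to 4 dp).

1 1.0114 2->0
2 1.6281 0->3
final: 3 13.3835

Mode 2: guard c·x = 3.8507 hit at Δt = 1.0114 (t = 1.0114), x⁻ = (3.8507) → reset → x⁺ = (3.9807), jump to mode 0
Mode 0: guard c·x = -2.7952 hit at Δt = 0.6167 (t = 1.6281), x⁻ = (2.7952) → reset → x⁺ = (2.7647), jump to mode 3
Mode 3: flow for 1.1553 to horizon, guard not reached → x = (13.3835)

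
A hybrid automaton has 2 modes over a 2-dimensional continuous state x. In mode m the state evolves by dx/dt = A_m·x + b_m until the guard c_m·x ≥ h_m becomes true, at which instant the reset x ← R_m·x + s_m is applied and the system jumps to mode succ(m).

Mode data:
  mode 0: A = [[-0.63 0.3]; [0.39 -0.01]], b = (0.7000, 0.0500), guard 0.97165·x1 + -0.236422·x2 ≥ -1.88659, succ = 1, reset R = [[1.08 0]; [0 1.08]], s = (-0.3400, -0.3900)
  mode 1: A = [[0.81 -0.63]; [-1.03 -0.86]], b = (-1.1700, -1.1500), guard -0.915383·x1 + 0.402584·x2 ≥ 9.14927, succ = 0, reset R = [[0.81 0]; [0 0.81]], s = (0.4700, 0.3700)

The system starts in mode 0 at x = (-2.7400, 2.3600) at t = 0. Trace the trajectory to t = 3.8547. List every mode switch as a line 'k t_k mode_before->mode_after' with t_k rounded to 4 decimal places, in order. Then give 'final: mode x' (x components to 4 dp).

Mode 0: guard c·x = -1.8866 hit at Δt = 0.4844 (t = 0.4844), x⁻ = (-1.4588, 1.9842) → reset → x⁺ = (-1.9156, 1.7529), jump to mode 1
Mode 1: guard c·x = 9.1493 hit at Δt = 1.0325 (t = 1.5169), x⁻ = (-8.4395, 3.5369) → reset → x⁺ = (-6.3660, 3.2349), jump to mode 0
Mode 0: guard c·x = -1.8866 hit at Δt = 1.3238 (t = 2.8407), x⁻ = (-1.5971, 1.4160) → reset → x⁺ = (-2.0649, 1.1393), jump to mode 1
Mode 1: flow for 1.0140 to horizon, guard not reached → x = (-8.1879, 3.2139)

1 0.4844 0->1
2 1.5169 1->0
3 2.8407 0->1
final: 1 -8.1879 3.2139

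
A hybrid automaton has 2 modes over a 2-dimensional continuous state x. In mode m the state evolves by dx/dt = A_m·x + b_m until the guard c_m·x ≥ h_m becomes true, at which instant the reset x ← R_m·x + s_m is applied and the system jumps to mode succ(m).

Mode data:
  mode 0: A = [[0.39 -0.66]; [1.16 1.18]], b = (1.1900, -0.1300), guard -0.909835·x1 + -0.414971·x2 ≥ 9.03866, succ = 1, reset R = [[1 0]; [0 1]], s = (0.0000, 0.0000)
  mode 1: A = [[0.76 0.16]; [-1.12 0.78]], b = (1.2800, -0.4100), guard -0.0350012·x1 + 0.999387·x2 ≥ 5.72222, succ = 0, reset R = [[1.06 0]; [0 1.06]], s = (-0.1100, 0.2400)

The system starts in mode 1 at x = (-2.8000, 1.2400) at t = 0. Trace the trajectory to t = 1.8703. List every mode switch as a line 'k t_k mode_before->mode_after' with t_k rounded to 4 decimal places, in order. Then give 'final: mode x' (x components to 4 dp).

1 0.8013 1->0
final: 0 -10.0333 7.1077

Mode 1: guard c·x = 5.7222 hit at Δt = 0.8013 (t = 0.8013), x⁻ = (-3.2147, 5.6131) → reset → x⁺ = (-3.5176, 6.1899), jump to mode 0
Mode 0: flow for 1.0690 to horizon, guard not reached → x = (-10.0333, 7.1077)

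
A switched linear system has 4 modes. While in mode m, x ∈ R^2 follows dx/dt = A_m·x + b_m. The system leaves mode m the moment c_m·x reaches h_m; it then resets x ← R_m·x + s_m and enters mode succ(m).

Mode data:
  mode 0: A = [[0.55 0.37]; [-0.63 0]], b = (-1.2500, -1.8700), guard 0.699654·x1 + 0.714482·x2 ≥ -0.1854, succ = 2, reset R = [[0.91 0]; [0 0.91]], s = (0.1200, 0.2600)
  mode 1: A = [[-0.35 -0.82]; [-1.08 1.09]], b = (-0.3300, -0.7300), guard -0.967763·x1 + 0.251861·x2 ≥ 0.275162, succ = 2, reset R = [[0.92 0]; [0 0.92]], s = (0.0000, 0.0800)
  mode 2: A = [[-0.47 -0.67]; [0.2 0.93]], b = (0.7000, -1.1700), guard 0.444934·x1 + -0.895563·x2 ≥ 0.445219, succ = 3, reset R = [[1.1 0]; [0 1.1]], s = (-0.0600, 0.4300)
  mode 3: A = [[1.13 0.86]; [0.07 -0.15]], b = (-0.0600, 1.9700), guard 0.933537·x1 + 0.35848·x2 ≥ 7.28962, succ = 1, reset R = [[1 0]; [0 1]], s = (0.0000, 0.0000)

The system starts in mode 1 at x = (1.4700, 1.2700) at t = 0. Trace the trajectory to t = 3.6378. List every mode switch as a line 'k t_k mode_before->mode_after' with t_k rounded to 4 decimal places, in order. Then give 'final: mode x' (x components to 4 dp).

Mode 1: guard c·x = 0.2752 hit at Δt = 1.1614 (t = 1.1614), x⁻ = (-0.0645, 0.8445) → reset → x⁺ = (-0.0594, 0.8570), jump to mode 2
Mode 2: guard c·x = 0.4452 hit at Δt = 1.4732 (t = 2.6346), x⁻ = (0.4686, -0.2643) → reset → x⁺ = (0.4555, 0.1392), jump to mode 3
Mode 3: flow for 1.0032 to horizon, guard not reached → x = (2.7854, 2.0393)

1 1.1614 1->2
2 2.6346 2->3
final: 3 2.7854 2.0393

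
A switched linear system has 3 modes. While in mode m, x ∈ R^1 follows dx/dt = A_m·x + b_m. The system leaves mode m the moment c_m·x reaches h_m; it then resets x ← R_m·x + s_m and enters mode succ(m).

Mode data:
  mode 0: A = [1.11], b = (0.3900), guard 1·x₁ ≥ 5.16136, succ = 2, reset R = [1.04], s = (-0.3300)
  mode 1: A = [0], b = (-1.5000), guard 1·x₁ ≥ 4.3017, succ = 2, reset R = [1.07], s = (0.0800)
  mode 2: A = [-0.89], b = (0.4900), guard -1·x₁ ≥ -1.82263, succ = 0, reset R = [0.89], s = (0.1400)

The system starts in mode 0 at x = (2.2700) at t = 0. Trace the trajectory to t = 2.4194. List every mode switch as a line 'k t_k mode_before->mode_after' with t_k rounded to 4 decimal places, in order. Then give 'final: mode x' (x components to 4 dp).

Mode 0: guard c·x = 5.1614 hit at Δt = 0.6697 (t = 0.6697), x⁻ = (5.1614) → reset → x⁺ = (5.0378), jump to mode 2
Mode 2: guard c·x = -1.8226 hit at Δt = 1.4164 (t = 2.0861), x⁻ = (1.8226) → reset → x⁺ = (1.7621), jump to mode 0
Mode 0: flow for 0.3333 to horizon, guard not reached → x = (2.7083)

1 0.6697 0->2
2 2.0861 2->0
final: 0 2.7083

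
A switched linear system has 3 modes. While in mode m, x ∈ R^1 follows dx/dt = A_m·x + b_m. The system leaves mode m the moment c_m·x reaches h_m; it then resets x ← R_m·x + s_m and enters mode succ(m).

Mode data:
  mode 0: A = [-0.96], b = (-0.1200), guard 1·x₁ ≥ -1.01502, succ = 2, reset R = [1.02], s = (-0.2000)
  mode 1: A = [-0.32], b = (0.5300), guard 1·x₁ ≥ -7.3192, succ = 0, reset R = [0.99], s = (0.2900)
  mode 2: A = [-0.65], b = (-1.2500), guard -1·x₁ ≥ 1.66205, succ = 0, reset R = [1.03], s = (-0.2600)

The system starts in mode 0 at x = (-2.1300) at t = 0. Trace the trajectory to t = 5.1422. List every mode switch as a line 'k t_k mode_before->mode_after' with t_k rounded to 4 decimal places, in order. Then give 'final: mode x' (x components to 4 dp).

Mode 0: guard c·x = -1.0150 hit at Δt = 0.8460 (t = 0.8460), x⁻ = (-1.0150) → reset → x⁺ = (-1.2353), jump to mode 2
Mode 2: guard c·x = 1.6621 hit at Δt = 1.4905 (t = 2.3365), x⁻ = (-1.6620) → reset → x⁺ = (-1.9719), jump to mode 0
Mode 0: guard c·x = -1.0150 hit at Δt = 0.7604 (t = 3.0969), x⁻ = (-1.0150) → reset → x⁺ = (-1.2353), jump to mode 2
Mode 2: guard c·x = 1.6621 hit at Δt = 1.4905 (t = 4.5874), x⁻ = (-1.6620) → reset → x⁺ = (-1.9719), jump to mode 0
Mode 0: flow for 0.5548 to horizon, guard not reached → x = (-1.2093)

1 0.8460 0->2
2 2.3365 2->0
3 3.0969 0->2
4 4.5874 2->0
final: 0 -1.2093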